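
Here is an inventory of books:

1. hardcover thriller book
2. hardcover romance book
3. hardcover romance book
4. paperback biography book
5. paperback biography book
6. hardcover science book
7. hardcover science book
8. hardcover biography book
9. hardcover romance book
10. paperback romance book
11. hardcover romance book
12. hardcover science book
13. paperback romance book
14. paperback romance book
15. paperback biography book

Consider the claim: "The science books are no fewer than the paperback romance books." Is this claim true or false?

True

science books: 3.
paperback romance books: 3.
The claim requires 3 ≥ 3, which holds.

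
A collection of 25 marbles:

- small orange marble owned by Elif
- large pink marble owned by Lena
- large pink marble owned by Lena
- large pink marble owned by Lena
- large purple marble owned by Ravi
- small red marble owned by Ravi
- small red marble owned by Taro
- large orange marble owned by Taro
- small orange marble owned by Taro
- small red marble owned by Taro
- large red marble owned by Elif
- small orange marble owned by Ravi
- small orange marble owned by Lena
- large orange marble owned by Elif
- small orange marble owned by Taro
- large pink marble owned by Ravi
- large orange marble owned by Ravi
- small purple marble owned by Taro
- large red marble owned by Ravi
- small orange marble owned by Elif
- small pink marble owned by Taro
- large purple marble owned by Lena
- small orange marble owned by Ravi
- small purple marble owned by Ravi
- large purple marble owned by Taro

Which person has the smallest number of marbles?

Counts by owner: Taro→8, Ravi→8, Lena→5, Elif→4.
The minimum is 4, held uniquely by Elif.

Elif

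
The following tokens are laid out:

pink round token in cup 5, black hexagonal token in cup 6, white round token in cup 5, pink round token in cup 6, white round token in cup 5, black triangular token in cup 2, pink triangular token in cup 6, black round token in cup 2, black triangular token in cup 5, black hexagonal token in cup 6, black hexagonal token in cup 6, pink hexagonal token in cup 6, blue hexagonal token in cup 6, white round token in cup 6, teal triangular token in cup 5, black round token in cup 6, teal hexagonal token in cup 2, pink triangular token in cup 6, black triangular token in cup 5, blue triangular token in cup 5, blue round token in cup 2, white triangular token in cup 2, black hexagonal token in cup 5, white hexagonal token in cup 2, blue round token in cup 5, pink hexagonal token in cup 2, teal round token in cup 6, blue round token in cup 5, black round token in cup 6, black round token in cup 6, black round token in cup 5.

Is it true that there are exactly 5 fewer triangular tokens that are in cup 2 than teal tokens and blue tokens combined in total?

False

|triangular tokens in cup 2| = 2.
teal tokens: 3; blue tokens: 5; combined: 3 + 5 = 8.
The claim requires 8 − 2 (= 6) to equal 5, which does not hold.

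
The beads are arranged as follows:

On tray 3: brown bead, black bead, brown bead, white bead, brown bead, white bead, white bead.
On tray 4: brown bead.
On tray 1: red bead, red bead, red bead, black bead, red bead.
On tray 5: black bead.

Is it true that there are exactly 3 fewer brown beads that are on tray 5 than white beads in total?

brown beads on tray 5: 0.
white beads: 3.
The claim requires 3 − 0 (= 3) to equal 3, which holds.

True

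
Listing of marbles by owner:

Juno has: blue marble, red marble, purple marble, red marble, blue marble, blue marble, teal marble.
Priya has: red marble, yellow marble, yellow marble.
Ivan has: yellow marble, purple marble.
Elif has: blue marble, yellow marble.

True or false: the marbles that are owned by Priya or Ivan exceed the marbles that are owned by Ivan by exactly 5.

False

marbles owned by Priya or Ivan: 5.
marbles owned by Ivan: 2.
The claim requires 5 − 2 (= 3) to equal 5, which does not hold.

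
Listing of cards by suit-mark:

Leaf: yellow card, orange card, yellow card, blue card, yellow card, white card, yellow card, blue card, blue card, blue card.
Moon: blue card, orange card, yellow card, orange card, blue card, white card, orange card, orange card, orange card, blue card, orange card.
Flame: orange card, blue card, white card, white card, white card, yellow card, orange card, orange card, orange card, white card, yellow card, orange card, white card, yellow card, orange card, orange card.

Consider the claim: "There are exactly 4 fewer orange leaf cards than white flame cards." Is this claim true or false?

True

|orange leaf cards| = 1.
|white flame cards| = 5.
The claim requires 5 − 1 (= 4) to equal 4, which holds.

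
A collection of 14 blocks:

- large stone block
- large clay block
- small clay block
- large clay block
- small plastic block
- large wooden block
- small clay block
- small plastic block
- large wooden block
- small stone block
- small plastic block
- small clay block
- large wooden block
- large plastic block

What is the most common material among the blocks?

Counts by material: clay 5, plastic 4, wooden 3, stone 2.
The maximum is 5, held uniquely by clay.

clay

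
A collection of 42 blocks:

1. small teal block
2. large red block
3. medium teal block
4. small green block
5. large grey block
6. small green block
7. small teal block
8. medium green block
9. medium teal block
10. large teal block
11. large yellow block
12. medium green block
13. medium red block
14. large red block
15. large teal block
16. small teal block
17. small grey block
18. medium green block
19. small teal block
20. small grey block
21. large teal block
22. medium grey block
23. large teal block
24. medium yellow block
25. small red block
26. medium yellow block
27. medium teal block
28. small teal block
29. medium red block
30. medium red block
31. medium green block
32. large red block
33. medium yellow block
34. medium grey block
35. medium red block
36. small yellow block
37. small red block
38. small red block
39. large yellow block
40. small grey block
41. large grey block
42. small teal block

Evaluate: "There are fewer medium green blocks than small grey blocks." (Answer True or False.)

False

medium green blocks: 4.
small grey blocks: 3.
The claim requires 4 < 3, which does not hold.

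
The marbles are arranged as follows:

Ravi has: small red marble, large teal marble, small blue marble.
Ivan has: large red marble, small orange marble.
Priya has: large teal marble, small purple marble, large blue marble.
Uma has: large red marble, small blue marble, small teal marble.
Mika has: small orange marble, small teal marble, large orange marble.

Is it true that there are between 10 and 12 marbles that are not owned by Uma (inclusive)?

|marbles that are not owned by Uma| = 11.
The claim requires 10 ≤ 11 ≤ 12, which holds.

True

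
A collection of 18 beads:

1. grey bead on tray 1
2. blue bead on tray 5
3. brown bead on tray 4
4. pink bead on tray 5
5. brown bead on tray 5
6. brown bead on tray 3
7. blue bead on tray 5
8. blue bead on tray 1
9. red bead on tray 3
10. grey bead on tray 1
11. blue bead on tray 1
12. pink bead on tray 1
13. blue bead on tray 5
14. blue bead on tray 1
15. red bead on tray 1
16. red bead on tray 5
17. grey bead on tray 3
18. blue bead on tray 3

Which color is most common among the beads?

blue

Counts by color: blue 7, brown 3, red 3, grey 3, pink 2.
The maximum is 7, held uniquely by blue.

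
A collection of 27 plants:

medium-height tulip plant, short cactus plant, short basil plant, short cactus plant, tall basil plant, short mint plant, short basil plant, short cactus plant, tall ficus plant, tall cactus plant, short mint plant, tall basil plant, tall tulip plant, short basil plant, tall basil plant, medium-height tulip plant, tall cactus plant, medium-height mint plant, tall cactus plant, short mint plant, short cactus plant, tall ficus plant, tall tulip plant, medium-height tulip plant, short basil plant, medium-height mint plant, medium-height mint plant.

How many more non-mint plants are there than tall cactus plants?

18

non-mint plants: 21.
tall cactus plants: 3.
21 − 3 = 18.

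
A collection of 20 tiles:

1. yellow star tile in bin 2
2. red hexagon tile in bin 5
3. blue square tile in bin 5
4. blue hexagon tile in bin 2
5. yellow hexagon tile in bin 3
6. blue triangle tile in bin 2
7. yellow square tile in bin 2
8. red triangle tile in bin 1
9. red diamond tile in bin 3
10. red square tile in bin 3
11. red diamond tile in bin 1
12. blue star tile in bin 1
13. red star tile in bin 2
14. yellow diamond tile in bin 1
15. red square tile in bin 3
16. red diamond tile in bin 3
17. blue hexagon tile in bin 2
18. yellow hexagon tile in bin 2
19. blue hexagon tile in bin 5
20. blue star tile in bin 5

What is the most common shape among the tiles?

Counts by shape: hexagon 6, star 4, diamond 4, square 4, triangle 2.
The maximum is 6, held uniquely by hexagon.

hexagon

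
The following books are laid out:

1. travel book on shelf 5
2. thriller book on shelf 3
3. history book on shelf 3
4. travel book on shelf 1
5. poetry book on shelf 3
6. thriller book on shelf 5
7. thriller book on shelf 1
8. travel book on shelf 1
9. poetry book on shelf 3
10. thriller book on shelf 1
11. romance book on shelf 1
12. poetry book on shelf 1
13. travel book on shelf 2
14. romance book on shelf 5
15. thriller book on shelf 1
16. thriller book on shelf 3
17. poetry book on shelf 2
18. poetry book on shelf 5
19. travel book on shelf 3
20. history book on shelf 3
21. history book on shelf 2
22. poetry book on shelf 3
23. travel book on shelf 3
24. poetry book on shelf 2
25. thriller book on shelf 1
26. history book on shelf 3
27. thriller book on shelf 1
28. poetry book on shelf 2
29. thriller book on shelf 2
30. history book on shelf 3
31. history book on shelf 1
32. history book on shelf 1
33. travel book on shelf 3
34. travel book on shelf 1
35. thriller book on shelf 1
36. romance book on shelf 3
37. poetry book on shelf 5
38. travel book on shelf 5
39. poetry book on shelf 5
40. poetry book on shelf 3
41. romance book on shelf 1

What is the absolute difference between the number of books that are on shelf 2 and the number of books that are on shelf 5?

books on shelf 2: 6. books on shelf 5: 7.
|6 − 7| = 7 − 6 = 1.

1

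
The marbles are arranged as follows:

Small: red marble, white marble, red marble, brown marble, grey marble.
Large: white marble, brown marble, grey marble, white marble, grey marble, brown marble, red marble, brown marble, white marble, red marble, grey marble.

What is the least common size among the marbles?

small

Counts by size: large 11, small 5.
The minimum is 5, held uniquely by small.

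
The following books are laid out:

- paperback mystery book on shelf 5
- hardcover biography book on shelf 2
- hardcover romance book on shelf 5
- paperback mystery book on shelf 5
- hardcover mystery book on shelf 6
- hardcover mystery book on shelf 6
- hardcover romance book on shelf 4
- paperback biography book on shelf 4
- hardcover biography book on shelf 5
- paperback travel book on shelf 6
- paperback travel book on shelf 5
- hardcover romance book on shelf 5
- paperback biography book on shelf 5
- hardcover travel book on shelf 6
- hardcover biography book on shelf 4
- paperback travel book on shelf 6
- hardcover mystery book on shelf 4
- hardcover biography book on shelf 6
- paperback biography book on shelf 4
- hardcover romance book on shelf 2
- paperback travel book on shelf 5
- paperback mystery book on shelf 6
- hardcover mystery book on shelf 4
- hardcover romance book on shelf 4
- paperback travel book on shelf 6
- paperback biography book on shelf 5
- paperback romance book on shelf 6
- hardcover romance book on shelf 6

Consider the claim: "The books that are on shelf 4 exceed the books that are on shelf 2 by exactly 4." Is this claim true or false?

There are 7 books on shelf 4.
There are 2 books on shelf 2.
The claim requires 7 − 2 (= 5) to equal 4, which does not hold.

False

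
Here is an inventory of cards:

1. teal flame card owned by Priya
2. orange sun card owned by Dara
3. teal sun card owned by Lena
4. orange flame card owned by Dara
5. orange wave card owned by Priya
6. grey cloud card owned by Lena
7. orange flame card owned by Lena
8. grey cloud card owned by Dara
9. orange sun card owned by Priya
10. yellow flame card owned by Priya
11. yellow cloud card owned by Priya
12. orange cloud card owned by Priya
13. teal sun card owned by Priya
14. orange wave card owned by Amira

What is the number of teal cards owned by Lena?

1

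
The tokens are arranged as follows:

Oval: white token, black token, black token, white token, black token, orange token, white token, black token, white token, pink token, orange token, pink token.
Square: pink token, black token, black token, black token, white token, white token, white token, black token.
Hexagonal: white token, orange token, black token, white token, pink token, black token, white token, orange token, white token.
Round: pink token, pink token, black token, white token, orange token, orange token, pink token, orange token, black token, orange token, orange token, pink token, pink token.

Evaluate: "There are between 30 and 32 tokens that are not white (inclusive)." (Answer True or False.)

True

tokens that are not white: 30.
The claim requires 30 ≤ 30 ≤ 32, which holds.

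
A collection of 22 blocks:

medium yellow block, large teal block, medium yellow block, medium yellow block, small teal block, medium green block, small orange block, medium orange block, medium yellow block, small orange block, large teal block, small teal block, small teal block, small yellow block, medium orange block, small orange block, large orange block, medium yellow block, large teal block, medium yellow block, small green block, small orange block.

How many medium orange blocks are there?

2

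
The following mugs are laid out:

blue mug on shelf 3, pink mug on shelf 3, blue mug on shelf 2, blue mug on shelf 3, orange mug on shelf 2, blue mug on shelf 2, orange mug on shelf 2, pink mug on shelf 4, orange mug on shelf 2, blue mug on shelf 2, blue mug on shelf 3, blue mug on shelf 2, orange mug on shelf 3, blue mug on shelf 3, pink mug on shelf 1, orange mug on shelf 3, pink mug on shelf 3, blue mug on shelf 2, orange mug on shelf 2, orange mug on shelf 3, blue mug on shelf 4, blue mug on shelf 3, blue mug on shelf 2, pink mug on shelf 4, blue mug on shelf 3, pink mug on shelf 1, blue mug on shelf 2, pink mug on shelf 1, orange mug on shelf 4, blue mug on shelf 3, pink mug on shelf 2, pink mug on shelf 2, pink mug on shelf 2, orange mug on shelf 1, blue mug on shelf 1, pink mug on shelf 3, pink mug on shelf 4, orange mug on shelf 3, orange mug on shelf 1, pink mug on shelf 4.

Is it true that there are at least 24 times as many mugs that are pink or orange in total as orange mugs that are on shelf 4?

There are 24 mugs that are pink or orange.
There is 1 orange mug on shelf 4.
The claim requires 24 ≥ 24 × 1 = 24, which holds.

True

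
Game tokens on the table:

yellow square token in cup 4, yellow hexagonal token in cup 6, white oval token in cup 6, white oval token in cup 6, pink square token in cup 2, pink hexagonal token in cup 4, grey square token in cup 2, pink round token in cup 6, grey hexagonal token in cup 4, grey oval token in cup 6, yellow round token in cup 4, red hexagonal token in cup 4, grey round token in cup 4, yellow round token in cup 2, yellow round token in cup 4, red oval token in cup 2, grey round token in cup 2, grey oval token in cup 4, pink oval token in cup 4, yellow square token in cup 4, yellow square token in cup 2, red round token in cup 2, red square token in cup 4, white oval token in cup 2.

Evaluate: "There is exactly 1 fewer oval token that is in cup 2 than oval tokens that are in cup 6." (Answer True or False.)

|oval tokens in cup 2| = 2.
|oval tokens in cup 6| = 3.
The claim requires 3 − 2 (= 1) to equal 1, which holds.

True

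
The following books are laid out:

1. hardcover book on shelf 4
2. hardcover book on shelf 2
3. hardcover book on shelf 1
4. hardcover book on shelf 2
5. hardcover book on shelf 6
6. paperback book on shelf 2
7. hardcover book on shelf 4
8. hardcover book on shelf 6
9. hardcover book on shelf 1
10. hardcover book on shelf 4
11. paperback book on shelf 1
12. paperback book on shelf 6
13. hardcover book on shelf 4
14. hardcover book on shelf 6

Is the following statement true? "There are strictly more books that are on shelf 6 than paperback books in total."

True

books on shelf 6: 4.
paperback books: 3.
The claim requires 4 > 3, which holds.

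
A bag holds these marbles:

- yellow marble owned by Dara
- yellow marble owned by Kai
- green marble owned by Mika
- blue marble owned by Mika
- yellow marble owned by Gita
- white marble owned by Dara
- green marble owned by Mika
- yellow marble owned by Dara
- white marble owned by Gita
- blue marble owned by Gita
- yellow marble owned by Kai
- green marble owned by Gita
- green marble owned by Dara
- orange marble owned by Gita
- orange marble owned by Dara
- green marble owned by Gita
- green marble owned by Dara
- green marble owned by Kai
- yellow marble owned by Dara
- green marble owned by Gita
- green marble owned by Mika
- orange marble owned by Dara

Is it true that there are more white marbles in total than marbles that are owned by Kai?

False

white marbles: 2.
marbles owned by Kai: 3.
The claim requires 2 > 3, which does not hold.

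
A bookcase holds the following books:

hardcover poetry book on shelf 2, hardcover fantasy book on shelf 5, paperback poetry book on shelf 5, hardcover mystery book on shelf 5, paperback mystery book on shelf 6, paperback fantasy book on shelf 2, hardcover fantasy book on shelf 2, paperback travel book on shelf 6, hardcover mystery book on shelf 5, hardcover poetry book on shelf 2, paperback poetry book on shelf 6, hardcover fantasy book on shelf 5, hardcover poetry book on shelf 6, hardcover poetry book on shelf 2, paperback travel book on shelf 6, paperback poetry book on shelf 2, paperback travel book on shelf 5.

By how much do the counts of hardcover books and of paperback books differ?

hardcover books: 9. paperback books: 8.
|9 − 8| = 9 − 8 = 1.

1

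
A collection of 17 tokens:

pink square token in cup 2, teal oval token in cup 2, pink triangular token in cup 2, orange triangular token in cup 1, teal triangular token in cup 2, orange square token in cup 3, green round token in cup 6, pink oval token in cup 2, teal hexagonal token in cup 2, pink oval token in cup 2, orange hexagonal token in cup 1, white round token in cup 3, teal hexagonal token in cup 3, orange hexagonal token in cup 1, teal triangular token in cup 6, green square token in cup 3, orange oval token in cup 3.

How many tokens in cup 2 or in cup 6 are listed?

in cup 2: 7; in cup 6: 2; together 7 + 2 = 9.

9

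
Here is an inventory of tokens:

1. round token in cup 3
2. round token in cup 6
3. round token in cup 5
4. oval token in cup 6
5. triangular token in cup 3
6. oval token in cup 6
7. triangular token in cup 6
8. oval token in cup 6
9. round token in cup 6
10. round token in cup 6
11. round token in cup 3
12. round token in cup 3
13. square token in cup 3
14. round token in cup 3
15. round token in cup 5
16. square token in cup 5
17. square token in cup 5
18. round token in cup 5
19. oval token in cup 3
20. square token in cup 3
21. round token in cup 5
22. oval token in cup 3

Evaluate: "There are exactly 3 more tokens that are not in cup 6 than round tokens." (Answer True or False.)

|tokens that are not in cup 6| = 15.
|round tokens| = 11.
The claim requires 15 − 11 (= 4) to equal 3, which does not hold.

False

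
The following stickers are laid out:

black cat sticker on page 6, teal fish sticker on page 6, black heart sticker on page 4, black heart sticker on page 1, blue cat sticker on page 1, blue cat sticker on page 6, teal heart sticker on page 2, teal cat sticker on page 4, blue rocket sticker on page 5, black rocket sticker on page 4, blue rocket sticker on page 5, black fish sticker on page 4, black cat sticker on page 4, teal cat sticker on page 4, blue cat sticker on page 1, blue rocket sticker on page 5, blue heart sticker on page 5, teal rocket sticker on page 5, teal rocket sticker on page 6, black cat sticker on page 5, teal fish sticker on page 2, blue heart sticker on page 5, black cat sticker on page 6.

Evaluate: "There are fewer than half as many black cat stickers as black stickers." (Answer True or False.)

black cat stickers: 4.
black stickers: 8.
The claim requires 2 × 4 = 8 < 8, which does not hold.

False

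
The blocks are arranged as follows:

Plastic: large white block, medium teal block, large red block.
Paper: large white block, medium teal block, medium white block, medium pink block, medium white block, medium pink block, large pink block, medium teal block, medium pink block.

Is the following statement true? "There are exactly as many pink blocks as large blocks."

True

pink blocks: 4.
large blocks: 4.
The claim requires 4 = 4, which holds.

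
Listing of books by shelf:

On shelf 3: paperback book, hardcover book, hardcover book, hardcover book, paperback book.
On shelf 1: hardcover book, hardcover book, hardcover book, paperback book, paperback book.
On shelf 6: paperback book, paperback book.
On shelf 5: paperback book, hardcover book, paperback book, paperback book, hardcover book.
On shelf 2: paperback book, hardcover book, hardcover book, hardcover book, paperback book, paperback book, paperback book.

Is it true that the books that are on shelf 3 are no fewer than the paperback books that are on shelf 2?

True

There are 5 books on shelf 3.
There are 4 paperback books on shelf 2.
The claim requires 5 ≥ 4, which holds.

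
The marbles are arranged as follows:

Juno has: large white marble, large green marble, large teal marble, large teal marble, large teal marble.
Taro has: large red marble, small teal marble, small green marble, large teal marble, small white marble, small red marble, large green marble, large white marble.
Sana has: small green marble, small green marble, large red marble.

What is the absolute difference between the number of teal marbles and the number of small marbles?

1

teal marbles: 5. small marbles: 6.
|5 − 6| = 6 − 5 = 1.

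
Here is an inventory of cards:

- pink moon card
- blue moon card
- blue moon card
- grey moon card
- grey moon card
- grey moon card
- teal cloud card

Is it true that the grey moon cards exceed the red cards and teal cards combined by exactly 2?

True

|grey moon cards| = 3.
red cards: 0; teal cards: 1; combined: 0 + 1 = 1.
The claim requires 3 − 1 (= 2) to equal 2, which holds.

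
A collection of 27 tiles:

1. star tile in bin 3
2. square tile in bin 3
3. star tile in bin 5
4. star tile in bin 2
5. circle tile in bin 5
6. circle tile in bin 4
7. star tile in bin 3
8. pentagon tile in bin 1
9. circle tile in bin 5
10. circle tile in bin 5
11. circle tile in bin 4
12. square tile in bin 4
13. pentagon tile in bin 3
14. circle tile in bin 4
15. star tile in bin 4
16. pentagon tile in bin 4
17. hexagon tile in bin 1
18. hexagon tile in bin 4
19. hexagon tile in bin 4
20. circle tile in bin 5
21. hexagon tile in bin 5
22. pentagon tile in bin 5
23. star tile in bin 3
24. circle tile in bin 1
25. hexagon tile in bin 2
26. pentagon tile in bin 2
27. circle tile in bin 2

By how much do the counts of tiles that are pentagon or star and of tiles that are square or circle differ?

0

tiles that are pentagon or star: 11. tiles that are square or circle: 11.
|11 − 11| = 11 − 11 = 0.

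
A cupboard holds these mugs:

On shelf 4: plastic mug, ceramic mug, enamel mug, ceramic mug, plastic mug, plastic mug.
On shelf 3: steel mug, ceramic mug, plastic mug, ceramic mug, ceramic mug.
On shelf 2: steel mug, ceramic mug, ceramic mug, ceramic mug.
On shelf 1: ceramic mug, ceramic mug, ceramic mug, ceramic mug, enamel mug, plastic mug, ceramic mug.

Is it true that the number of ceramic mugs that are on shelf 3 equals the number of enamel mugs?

False

There are 3 ceramic mugs on shelf 3.
There are 2 enamel mugs.
The claim requires 3 = 2, which does not hold.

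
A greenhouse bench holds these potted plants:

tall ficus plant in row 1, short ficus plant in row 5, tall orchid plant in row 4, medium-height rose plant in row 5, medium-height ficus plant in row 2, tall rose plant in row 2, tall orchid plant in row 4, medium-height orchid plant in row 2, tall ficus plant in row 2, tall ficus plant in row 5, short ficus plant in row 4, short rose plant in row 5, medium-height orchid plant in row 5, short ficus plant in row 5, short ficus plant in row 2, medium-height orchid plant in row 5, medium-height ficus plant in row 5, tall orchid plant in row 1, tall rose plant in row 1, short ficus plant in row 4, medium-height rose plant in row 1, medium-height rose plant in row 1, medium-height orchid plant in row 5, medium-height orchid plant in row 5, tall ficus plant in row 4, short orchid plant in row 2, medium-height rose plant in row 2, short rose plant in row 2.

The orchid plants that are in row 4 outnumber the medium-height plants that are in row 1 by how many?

0

orchid plants in row 4: 2.
medium-height plants in row 1: 2.
2 − 2 = 0.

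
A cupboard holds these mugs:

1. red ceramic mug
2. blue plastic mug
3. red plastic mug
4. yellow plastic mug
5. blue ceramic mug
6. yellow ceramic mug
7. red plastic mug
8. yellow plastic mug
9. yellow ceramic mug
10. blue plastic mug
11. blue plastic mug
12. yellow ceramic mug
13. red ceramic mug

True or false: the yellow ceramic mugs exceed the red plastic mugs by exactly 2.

|yellow ceramic mugs| = 3.
|red plastic mugs| = 2.
The claim requires 3 − 2 (= 1) to equal 2, which does not hold.

False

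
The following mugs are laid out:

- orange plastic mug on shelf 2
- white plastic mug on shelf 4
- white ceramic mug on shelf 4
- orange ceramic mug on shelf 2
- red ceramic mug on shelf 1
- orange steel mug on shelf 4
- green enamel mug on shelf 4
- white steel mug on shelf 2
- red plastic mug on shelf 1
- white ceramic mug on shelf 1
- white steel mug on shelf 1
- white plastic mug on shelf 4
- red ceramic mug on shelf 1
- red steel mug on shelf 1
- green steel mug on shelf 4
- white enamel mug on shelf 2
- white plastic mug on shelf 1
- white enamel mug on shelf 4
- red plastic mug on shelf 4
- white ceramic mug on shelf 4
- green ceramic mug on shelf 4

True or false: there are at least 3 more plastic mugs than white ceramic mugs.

True

|plastic mugs| = 6.
|white ceramic mugs| = 3.
The claim requires 6 − 3 = 3 ≥ 3, which holds.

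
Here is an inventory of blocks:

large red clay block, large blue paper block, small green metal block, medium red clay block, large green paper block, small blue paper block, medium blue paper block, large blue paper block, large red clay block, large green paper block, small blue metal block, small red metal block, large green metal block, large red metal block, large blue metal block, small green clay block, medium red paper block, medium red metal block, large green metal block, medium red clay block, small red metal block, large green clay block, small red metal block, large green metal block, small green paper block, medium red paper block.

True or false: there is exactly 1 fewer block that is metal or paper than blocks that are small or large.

|blocks that are metal or paper| = 20.
|blocks that are small or large| = 20.
The claim requires 20 − 20 (= 0) to equal 1, which does not hold.

False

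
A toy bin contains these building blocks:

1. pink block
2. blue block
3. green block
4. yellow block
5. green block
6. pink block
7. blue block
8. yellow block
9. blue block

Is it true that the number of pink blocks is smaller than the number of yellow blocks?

False

pink blocks: 2.
yellow blocks: 2.
The claim requires 2 < 2, which does not hold.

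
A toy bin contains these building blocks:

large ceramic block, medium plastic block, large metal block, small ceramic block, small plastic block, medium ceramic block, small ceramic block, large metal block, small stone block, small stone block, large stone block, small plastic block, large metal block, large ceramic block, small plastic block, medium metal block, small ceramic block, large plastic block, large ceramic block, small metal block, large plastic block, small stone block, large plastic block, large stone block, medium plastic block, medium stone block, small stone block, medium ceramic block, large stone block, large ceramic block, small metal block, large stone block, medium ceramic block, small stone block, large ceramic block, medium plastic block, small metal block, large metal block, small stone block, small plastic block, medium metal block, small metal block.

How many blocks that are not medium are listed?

Total blocks: 42; with the excluded value: 9; remaining 42 − 9 = 33.

33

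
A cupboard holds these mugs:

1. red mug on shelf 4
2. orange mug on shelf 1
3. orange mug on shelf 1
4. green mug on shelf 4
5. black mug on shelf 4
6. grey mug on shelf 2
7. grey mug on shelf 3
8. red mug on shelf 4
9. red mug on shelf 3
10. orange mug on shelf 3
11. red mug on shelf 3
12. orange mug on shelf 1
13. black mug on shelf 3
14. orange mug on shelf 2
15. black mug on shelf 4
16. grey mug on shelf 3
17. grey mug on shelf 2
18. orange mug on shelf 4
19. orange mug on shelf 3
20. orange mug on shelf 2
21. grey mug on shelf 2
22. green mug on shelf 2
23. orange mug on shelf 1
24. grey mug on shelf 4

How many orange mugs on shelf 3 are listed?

2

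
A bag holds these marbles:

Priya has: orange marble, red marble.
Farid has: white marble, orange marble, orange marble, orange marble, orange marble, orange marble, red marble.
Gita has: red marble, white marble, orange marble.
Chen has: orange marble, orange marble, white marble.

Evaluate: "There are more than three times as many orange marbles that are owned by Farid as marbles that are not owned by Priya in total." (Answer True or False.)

False

orange marbles owned by Farid: 5.
marbles that are not owned by Priya: 13.
The claim requires 5 > 3 × 13 = 39, which does not hold.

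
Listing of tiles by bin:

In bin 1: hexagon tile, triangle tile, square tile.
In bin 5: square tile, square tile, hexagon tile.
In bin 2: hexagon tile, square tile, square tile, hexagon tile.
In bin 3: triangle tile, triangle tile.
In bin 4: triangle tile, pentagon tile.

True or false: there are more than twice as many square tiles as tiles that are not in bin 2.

square tiles: 5.
tiles that are not in bin 2: 10.
The claim requires 5 > 2 × 10 = 20, which does not hold.

False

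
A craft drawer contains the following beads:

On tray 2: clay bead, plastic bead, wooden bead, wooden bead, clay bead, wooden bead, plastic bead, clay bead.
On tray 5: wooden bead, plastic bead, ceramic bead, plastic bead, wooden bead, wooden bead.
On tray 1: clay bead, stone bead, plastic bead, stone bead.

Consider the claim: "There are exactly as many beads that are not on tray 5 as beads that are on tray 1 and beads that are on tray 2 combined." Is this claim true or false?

True

There are 12 beads that are not on tray 5.
beads on tray 1: 4; beads on tray 2: 8; combined: 4 + 8 = 12.
The claim requires 12 = 12, which holds.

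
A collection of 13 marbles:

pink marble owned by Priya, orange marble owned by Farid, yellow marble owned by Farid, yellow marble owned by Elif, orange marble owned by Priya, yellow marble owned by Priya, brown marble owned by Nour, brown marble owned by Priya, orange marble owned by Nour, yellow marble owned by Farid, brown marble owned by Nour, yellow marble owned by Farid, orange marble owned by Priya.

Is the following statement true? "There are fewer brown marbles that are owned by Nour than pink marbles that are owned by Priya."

brown marbles owned by Nour: 2.
pink marbles owned by Priya: 1.
The claim requires 2 < 1, which does not hold.

False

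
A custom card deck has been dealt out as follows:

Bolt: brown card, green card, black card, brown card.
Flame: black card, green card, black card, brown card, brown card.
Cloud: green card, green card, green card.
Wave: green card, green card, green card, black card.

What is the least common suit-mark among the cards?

Counts by suit-mark: flame 5, bolt 4, wave 4, cloud 3.
The minimum is 3, held uniquely by cloud.

cloud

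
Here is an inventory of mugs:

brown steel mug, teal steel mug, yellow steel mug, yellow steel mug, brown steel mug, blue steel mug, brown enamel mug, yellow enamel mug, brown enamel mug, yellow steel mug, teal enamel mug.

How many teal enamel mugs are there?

1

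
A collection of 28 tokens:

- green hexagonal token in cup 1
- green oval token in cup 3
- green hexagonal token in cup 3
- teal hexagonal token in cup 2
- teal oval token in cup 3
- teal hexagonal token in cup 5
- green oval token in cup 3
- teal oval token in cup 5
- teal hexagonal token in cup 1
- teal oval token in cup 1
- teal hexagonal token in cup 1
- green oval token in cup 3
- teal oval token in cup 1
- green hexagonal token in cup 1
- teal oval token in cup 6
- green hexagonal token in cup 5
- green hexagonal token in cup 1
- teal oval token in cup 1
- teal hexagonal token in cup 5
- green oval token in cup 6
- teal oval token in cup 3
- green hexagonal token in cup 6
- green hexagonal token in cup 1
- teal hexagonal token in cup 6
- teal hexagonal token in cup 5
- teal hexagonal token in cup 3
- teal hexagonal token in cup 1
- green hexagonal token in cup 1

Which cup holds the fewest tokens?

cup 2

Counts by cup: cup 1→11, cup 3→7, cup 5→5, cup 6→4, cup 2→1.
The minimum is 1, held uniquely by cup 2.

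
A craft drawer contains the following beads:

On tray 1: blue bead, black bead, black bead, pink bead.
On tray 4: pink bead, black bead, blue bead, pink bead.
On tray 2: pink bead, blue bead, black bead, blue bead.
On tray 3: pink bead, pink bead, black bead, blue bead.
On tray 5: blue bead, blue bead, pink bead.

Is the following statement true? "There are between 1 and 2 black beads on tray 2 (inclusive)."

True

There is 1 black bead on tray 2.
The claim requires 1 ≤ 1 ≤ 2, which holds.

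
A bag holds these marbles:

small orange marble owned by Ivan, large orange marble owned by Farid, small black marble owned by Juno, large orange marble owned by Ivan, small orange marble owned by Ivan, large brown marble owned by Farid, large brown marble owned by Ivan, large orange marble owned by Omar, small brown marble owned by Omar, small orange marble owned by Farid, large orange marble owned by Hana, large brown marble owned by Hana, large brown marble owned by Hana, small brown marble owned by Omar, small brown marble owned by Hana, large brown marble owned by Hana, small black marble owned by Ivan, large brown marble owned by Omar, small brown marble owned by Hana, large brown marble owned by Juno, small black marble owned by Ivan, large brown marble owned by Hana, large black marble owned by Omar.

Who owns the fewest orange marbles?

Counts by owner (restricted to orange marbles): Ivan→3, Farid→2, Hana→1, Omar→1, Juno→0.
The minimum is 0, held uniquely by Juno.

Juno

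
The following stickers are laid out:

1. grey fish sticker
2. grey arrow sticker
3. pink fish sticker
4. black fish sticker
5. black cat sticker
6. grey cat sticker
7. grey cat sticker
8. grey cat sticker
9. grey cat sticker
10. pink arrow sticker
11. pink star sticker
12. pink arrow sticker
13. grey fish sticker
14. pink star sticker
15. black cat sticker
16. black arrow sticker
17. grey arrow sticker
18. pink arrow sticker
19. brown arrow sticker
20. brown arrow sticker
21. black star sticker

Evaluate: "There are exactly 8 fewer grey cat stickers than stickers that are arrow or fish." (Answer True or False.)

True

There are 4 grey cat stickers.
There are 12 stickers that are arrow or fish.
The claim requires 12 − 4 (= 8) to equal 8, which holds.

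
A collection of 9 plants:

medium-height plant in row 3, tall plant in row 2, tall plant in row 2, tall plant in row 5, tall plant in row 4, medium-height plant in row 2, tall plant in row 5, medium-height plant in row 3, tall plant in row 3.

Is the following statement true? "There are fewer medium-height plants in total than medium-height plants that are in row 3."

False

medium-height plants: 3.
medium-height plants in row 3: 2.
The claim requires 3 < 2, which does not hold.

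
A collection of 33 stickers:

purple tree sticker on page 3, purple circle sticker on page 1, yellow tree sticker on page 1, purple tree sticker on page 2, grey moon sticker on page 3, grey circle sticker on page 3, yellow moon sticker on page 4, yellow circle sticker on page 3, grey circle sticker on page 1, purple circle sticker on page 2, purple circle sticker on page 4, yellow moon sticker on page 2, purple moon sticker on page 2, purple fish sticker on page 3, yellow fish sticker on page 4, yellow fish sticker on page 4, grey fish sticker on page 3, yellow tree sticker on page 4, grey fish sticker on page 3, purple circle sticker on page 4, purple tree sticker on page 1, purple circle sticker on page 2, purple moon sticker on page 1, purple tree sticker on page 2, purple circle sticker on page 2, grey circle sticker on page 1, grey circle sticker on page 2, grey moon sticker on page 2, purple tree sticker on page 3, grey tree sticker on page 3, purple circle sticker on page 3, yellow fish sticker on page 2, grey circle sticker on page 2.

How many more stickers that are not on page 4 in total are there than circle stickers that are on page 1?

stickers that are not on page 4: 27.
circle stickers on page 1: 3.
27 − 3 = 24.

24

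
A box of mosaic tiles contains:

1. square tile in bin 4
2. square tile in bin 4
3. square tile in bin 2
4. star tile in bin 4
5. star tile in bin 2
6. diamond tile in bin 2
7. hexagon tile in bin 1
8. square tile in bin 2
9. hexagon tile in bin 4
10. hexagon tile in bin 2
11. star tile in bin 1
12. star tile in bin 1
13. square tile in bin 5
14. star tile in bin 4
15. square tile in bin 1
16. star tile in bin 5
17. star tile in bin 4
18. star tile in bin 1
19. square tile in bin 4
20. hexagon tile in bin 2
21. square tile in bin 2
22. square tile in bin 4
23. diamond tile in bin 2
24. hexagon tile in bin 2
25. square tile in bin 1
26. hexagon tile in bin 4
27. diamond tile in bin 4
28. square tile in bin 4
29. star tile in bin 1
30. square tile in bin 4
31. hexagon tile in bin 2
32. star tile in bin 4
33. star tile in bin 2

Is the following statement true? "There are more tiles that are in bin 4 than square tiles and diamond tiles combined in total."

|tiles in bin 4| = 13.
square tiles: 12; diamond tiles: 3; combined: 12 + 3 = 15.
The claim requires 13 > 15, which does not hold.

False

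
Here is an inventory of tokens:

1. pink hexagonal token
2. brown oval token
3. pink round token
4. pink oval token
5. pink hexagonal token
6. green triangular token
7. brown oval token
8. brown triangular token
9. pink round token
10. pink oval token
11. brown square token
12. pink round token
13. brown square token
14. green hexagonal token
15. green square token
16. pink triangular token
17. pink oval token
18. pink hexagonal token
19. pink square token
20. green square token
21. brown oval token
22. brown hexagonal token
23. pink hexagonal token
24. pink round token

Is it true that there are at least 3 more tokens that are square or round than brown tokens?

|tokens that are square or round| = 9.
|brown tokens| = 7.
The claim requires 9 − 7 = 2 ≥ 3, which does not hold.

False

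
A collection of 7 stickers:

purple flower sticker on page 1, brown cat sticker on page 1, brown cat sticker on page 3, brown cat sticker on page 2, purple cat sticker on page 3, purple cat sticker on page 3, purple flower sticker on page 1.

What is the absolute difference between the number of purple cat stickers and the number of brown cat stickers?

1

purple cat stickers: 2. brown cat stickers: 3.
|2 − 3| = 3 − 2 = 1.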